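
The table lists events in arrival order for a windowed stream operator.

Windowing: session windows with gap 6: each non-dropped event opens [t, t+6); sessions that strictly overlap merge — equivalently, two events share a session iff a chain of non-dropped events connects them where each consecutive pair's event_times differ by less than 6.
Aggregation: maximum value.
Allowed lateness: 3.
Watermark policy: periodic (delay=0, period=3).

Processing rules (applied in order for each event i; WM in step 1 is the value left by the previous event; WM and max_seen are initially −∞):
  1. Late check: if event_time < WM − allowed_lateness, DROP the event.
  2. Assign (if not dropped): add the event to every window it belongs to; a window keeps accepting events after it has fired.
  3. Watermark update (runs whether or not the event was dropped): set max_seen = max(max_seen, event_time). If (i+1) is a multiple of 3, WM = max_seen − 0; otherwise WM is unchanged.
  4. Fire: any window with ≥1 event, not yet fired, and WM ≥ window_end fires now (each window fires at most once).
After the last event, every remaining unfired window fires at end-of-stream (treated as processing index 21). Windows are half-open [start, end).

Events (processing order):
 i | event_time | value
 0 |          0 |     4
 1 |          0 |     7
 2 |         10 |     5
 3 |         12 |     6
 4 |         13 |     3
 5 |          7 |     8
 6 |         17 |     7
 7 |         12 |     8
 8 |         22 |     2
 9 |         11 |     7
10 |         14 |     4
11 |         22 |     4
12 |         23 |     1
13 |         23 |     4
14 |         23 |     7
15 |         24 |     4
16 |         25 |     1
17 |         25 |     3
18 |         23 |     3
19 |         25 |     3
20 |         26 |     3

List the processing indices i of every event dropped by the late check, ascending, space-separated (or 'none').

i=0 t=0 v=4: → [0,6); WM=−∞
i=1 t=0 v=7: → [0,6); WM=−∞
i=2 t=10 v=5: → [10,16); WM=10
i=3 t=12 v=6: → [10,18); WM=10
i=4 t=13 v=3: → [10,19); WM=10
i=5 t=7 v=8: → [7,19); WM=13
i=6 t=17 v=7: → [7,23); WM=13
i=7 t=12 v=8: → [7,23); WM=13
i=8 t=22 v=2: → [7,28); WM=22
i=9 t=11 v=7: DROP (t<22-3); WM=22
i=10 t=14 v=4: DROP (t<22-3); WM=22
i=11 t=22 v=4: → [7,28); WM=22
i=12 t=23 v=1: → [7,29); WM=22
i=13 t=23 v=4: → [7,29); WM=22
i=14 t=23 v=7: → [7,29); WM=23
i=15 t=24 v=4: → [7,30); WM=23
i=16 t=25 v=1: → [7,31); WM=23
i=17 t=25 v=3: → [7,31); WM=25
i=18 t=23 v=3: → [7,31); WM=25
i=19 t=25 v=3: → [7,31); WM=25
i=20 t=26 v=3: → [7,32); WM=26

9 10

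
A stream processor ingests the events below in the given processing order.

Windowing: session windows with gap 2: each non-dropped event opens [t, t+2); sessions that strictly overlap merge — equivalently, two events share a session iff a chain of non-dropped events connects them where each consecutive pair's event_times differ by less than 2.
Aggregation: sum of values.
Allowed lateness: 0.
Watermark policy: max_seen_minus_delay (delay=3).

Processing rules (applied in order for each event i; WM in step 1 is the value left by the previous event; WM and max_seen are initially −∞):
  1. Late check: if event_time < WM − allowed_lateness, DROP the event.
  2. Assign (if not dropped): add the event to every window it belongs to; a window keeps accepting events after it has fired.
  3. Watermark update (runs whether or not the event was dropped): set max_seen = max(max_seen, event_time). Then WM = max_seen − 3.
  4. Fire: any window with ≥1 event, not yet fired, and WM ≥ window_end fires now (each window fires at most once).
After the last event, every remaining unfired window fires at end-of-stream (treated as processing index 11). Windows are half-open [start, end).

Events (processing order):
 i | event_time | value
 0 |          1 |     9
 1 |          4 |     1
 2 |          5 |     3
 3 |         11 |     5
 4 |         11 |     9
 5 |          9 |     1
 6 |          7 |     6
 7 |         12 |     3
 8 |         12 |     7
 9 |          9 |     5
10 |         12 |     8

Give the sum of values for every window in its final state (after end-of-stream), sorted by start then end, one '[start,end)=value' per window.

i=0 t=1 v=9: → [1,3); WM=-2
i=1 t=4 v=1: → [4,6); WM=1
i=2 t=5 v=3: → [4,7); WM=2
i=3 t=11 v=5: → [11,13); WM=8
i=4 t=11 v=9: → [11,13); WM=8
i=5 t=9 v=1: → [9,11); WM=8
i=6 t=7 v=6: DROP (t<8-0); WM=8
i=7 t=12 v=3: → [11,14); WM=9
i=8 t=12 v=7: → [11,14); WM=9
i=9 t=9 v=5: → [9,11); WM=9
i=10 t=12 v=8: → [11,14); WM=9

[1,3)=9 [4,7)=4 [9,11)=6 [11,14)=32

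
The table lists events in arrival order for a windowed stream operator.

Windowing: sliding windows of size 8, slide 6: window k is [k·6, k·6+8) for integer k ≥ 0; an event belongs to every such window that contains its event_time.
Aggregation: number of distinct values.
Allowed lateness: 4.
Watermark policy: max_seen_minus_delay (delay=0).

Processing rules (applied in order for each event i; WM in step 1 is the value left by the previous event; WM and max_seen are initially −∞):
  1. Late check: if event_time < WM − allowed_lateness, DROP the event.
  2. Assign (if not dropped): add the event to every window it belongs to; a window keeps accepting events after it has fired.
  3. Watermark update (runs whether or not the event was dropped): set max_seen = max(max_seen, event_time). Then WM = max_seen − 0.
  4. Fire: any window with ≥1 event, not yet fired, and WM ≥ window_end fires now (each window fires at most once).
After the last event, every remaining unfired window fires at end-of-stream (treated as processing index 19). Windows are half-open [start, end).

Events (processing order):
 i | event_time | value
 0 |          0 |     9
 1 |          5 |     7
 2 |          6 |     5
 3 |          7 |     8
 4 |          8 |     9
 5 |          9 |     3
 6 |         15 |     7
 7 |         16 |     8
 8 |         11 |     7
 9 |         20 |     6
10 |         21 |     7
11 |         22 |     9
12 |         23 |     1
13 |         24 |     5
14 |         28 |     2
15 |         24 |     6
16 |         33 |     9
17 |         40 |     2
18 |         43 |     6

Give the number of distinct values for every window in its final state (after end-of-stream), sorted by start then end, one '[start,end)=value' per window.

[0,8)=4 [6,14)=4 [12,20)=2 [18,26)=5 [24,32)=3 [30,38)=1 [36,44)=2 [42,50)=1

i=0 t=0 v=9: → [0,8); WM=0
i=1 t=5 v=7: → [0,8); WM=5
i=2 t=6 v=5: → [6,14),[0,8); WM=6
i=3 t=7 v=8: → [6,14),[0,8); WM=7
i=4 t=8 v=9: → [6,14); WM=8; [0,8) fires=4
i=5 t=9 v=3: → [6,14); WM=9
i=6 t=15 v=7: → [12,20); WM=15; [6,14) fires=4
i=7 t=16 v=8: → [12,20); WM=16
i=8 t=11 v=7: DROP (t<16-4); WM=16
i=9 t=20 v=6: → [18,26); WM=20; [12,20) fires=2
i=10 t=21 v=7: → [18,26); WM=21
i=11 t=22 v=9: → [18,26); WM=22
i=12 t=23 v=1: → [18,26); WM=23
i=13 t=24 v=5: → [24,32),[18,26); WM=24
i=14 t=28 v=2: → [24,32); WM=28; [18,26) fires=5
i=15 t=24 v=6: → [24,32),[18,26); WM=28
i=16 t=33 v=9: → [30,38); WM=33; [24,32) fires=3
i=17 t=40 v=2: → [36,44); WM=40; [30,38) fires=1
i=18 t=43 v=6: → [42,50),[36,44); WM=43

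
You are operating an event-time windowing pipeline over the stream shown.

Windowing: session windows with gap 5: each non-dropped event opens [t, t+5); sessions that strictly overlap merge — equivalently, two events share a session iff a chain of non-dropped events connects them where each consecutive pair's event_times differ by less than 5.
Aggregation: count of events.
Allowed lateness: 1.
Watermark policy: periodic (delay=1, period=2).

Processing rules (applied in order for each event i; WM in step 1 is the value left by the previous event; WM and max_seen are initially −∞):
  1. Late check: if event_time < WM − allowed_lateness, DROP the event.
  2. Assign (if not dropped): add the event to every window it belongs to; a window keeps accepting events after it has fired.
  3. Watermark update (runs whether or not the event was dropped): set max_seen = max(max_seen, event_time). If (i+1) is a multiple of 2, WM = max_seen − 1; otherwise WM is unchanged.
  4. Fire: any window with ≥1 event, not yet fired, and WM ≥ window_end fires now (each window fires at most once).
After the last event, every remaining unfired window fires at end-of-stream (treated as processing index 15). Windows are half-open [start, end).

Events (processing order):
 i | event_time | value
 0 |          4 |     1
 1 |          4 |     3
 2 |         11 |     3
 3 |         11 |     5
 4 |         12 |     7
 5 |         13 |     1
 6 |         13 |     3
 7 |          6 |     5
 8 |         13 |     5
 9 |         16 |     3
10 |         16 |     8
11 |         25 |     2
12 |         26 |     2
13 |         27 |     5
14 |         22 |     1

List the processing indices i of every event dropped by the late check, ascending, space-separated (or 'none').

7 14

i=0 t=4 v=1: → [4,9); WM=−∞
i=1 t=4 v=3: → [4,9); WM=3
i=2 t=11 v=3: → [11,16); WM=3
i=3 t=11 v=5: → [11,16); WM=10
i=4 t=12 v=7: → [11,17); WM=10
i=5 t=13 v=1: → [11,18); WM=12
i=6 t=13 v=3: → [11,18); WM=12
i=7 t=6 v=5: DROP (t<12-1); WM=12
i=8 t=13 v=5: → [11,18); WM=12
i=9 t=16 v=3: → [11,21); WM=15
i=10 t=16 v=8: → [11,21); WM=15
i=11 t=25 v=2: → [25,30); WM=24
i=12 t=26 v=2: → [25,31); WM=24
i=13 t=27 v=5: → [25,32); WM=26
i=14 t=22 v=1: DROP (t<26-1); WM=26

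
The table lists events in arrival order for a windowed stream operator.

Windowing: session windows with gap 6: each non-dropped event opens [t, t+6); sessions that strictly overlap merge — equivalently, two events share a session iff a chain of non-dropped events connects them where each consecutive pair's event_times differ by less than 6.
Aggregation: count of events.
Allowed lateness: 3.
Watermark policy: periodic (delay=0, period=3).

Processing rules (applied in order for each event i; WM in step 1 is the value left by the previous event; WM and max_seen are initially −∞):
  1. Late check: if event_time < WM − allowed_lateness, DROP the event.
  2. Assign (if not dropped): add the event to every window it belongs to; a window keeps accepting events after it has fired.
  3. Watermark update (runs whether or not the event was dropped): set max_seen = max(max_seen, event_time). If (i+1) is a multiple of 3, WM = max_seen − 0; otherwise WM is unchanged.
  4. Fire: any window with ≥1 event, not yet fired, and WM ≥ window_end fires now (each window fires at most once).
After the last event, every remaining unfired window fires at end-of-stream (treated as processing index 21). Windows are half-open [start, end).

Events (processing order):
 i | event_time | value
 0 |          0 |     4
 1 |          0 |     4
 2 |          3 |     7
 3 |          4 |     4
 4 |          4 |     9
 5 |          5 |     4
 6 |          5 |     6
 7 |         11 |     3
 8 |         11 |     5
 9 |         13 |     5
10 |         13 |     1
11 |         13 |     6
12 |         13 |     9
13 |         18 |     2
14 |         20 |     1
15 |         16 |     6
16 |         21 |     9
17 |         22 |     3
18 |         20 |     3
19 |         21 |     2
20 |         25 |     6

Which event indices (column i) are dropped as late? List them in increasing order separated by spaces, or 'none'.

15

i=0 t=0 v=4: → [0,6); WM=−∞
i=1 t=0 v=4: → [0,6); WM=−∞
i=2 t=3 v=7: → [0,9); WM=3
i=3 t=4 v=4: → [0,10); WM=3
i=4 t=4 v=9: → [0,10); WM=3
i=5 t=5 v=4: → [0,11); WM=5
i=6 t=5 v=6: → [0,11); WM=5
i=7 t=11 v=3: → [11,17); WM=5
i=8 t=11 v=5: → [11,17); WM=11
i=9 t=13 v=5: → [11,19); WM=11
i=10 t=13 v=1: → [11,19); WM=11
i=11 t=13 v=6: → [11,19); WM=13
i=12 t=13 v=9: → [11,19); WM=13
i=13 t=18 v=2: → [11,24); WM=13
i=14 t=20 v=1: → [11,26); WM=20
i=15 t=16 v=6: DROP (t<20-3); WM=20
i=16 t=21 v=9: → [11,27); WM=20
i=17 t=22 v=3: → [11,28); WM=22
i=18 t=20 v=3: → [11,28); WM=22
i=19 t=21 v=2: → [11,28); WM=22
i=20 t=25 v=6: → [11,31); WM=25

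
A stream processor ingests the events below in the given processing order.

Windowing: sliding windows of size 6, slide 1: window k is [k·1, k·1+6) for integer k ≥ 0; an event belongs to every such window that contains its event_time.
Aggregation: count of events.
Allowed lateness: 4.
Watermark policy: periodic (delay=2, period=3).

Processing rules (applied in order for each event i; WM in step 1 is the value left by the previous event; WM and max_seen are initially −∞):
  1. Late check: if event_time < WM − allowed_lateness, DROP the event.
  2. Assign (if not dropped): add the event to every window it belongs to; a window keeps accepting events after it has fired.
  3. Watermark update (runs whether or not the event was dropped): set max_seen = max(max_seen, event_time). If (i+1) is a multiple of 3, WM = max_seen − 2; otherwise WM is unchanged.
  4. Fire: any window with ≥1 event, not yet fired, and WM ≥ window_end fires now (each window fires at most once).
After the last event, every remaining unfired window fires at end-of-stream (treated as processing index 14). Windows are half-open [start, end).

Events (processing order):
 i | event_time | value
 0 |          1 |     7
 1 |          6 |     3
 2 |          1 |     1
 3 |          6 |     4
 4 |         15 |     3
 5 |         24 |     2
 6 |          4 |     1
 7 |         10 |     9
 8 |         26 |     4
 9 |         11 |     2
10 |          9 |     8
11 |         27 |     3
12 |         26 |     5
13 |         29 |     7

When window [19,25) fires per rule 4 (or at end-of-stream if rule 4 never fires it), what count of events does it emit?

1

i=0 t=1 v=7: → [1,7),[0,6); WM=−∞
i=1 t=6 v=3: → [6,12),[5,11),[4,10),[3,9),[2,8),[1,7); WM=−∞
i=2 t=1 v=1: → [1,7),[0,6); WM=4
i=3 t=6 v=4: → [6,12),[5,11),[4,10),[3,9),[2,8),[1,7); WM=4
i=4 t=15 v=3: → [15,21),[14,20),[13,19),[12,18),[11,17),[10,16); WM=4
i=5 t=24 v=2: → [24,30),[23,29),[22,28),[21,27),[20,26),[19,25); WM=22; [0,6) fires=2 [1,7) fires=4 [2,8) fires=2 [3,9) fires=2 [4,10) fires=2 [5,11) fires=2 [6,12) fires=2 [10,16) fires=1 [11,17) fires=1 [12,18) fires=1 [13,19) fires=1 [14,20) fires=1 [15,21) fires=1
i=6 t=4 v=1: DROP (t<22-4); WM=22
i=7 t=10 v=9: DROP (t<22-4); WM=22
i=8 t=26 v=4: → [26,32),[25,31),[24,30),[23,29),[22,28),[21,27); WM=24
i=9 t=11 v=2: DROP (t<24-4); WM=24
i=10 t=9 v=8: DROP (t<24-4); WM=24
i=11 t=27 v=3: → [27,33),[26,32),[25,31),[24,30),[23,29),[22,28); WM=25; [19,25) fires=1
i=12 t=26 v=5: → [26,32),[25,31),[24,30),[23,29),[22,28),[21,27); WM=25
i=13 t=29 v=7: → [29,35),[28,34),[27,33),[26,32),[25,31),[24,30); WM=25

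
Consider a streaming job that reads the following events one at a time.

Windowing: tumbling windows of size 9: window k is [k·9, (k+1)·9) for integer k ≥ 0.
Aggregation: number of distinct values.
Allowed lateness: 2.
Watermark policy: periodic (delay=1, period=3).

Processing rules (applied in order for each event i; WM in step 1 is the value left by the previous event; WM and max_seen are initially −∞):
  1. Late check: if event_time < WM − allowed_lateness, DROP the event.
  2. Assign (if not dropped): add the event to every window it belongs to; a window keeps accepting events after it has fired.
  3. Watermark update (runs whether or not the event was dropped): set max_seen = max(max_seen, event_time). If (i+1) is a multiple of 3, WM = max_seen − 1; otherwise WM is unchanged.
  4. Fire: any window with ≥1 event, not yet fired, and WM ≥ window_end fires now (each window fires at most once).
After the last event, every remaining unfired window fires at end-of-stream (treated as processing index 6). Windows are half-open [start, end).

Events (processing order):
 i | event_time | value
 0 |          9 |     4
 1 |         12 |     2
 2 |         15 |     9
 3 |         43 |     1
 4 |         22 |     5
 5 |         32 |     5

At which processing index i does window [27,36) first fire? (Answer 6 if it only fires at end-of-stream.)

5

i=0 t=9 v=4: → [9,18); WM=−∞
i=1 t=12 v=2: → [9,18); WM=−∞
i=2 t=15 v=9: → [9,18); WM=14
i=3 t=43 v=1: → [36,45); WM=14
i=4 t=22 v=5: → [18,27); WM=14
i=5 t=32 v=5: → [27,36); WM=42; [9,18) fires=3 [18,27) fires=1 [27,36) fires=1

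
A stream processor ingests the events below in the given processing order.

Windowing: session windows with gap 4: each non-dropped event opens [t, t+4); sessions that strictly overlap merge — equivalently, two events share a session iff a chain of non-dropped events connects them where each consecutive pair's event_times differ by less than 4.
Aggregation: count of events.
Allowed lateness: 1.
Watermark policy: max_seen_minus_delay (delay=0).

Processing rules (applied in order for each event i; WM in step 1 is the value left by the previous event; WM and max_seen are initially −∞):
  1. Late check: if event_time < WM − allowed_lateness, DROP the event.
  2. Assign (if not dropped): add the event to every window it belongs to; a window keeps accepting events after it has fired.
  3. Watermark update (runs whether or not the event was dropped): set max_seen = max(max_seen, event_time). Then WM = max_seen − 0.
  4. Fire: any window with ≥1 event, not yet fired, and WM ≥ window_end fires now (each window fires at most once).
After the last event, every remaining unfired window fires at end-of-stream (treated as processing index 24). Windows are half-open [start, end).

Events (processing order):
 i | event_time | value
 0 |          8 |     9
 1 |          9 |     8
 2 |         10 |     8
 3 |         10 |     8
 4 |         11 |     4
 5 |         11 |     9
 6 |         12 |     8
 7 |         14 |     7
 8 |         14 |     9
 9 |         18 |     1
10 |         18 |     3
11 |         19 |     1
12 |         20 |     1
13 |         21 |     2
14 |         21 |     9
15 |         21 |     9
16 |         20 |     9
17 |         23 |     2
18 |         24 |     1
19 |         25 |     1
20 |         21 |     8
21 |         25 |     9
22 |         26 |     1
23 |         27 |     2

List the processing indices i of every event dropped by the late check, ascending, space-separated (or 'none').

20

i=0 t=8 v=9: → [8,12); WM=8
i=1 t=9 v=8: → [8,13); WM=9
i=2 t=10 v=8: → [8,14); WM=10
i=3 t=10 v=8: → [8,14); WM=10
i=4 t=11 v=4: → [8,15); WM=11
i=5 t=11 v=9: → [8,15); WM=11
i=6 t=12 v=8: → [8,16); WM=12
i=7 t=14 v=7: → [8,18); WM=14
i=8 t=14 v=9: → [8,18); WM=14
i=9 t=18 v=1: → [18,22); WM=18
i=10 t=18 v=3: → [18,22); WM=18
i=11 t=19 v=1: → [18,23); WM=19
i=12 t=20 v=1: → [18,24); WM=20
i=13 t=21 v=2: → [18,25); WM=21
i=14 t=21 v=9: → [18,25); WM=21
i=15 t=21 v=9: → [18,25); WM=21
i=16 t=20 v=9: → [18,25); WM=21
i=17 t=23 v=2: → [18,27); WM=23
i=18 t=24 v=1: → [18,28); WM=24
i=19 t=25 v=1: → [18,29); WM=25
i=20 t=21 v=8: DROP (t<25-1); WM=25
i=21 t=25 v=9: → [18,29); WM=25
i=22 t=26 v=1: → [18,30); WM=26
i=23 t=27 v=2: → [18,31); WM=27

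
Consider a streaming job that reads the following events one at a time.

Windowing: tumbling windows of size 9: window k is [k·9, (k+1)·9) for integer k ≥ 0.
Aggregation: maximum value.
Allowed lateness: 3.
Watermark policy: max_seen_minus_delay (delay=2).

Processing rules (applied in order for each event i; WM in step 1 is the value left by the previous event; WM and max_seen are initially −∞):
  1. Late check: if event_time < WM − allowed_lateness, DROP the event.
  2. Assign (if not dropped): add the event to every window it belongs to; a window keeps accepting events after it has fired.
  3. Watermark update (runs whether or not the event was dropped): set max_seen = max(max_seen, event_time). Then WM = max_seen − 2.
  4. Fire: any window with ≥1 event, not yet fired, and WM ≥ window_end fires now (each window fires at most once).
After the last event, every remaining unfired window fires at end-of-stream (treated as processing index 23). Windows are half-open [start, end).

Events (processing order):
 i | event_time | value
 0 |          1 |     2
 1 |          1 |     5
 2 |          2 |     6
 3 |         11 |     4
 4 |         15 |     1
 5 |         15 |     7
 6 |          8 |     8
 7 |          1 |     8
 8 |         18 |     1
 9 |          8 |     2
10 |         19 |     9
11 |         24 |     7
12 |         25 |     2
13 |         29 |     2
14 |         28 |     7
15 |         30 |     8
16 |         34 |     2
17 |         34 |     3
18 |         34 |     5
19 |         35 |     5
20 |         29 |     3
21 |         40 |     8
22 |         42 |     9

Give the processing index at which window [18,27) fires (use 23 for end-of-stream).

13

i=0 t=1 v=2: → [0,9); WM=-1
i=1 t=1 v=5: → [0,9); WM=-1
i=2 t=2 v=6: → [0,9); WM=0
i=3 t=11 v=4: → [9,18); WM=9; [0,9) fires=6
i=4 t=15 v=1: → [9,18); WM=13
i=5 t=15 v=7: → [9,18); WM=13
i=6 t=8 v=8: DROP (t<13-3); WM=13
i=7 t=1 v=8: DROP (t<13-3); WM=13
i=8 t=18 v=1: → [18,27); WM=16
i=9 t=8 v=2: DROP (t<16-3); WM=16
i=10 t=19 v=9: → [18,27); WM=17
i=11 t=24 v=7: → [18,27); WM=22; [9,18) fires=7
i=12 t=25 v=2: → [18,27); WM=23
i=13 t=29 v=2: → [27,36); WM=27; [18,27) fires=9
i=14 t=28 v=7: → [27,36); WM=27
i=15 t=30 v=8: → [27,36); WM=28
i=16 t=34 v=2: → [27,36); WM=32
i=17 t=34 v=3: → [27,36); WM=32
i=18 t=34 v=5: → [27,36); WM=32
i=19 t=35 v=5: → [27,36); WM=33
i=20 t=29 v=3: DROP (t<33-3); WM=33
i=21 t=40 v=8: → [36,45); WM=38; [27,36) fires=8
i=22 t=42 v=9: → [36,45); WM=40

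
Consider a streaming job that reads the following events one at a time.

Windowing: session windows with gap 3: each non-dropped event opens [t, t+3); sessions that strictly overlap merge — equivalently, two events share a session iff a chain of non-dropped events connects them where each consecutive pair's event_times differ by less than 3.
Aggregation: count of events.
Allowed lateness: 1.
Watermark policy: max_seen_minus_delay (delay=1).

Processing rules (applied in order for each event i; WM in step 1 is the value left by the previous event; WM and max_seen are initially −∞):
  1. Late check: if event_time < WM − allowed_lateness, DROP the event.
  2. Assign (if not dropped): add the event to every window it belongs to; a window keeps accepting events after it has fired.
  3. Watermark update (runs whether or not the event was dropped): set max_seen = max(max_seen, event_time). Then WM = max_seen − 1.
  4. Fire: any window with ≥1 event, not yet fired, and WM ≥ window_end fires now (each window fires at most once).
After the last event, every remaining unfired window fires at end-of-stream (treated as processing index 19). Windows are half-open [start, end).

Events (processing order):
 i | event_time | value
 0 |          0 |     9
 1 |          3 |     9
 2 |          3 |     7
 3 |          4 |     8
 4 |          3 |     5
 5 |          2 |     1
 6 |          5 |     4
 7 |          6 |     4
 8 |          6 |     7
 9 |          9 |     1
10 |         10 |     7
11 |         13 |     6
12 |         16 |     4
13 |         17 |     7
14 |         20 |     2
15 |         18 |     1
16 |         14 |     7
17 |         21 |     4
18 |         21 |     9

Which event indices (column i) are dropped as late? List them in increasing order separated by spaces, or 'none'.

i=0 t=0 v=9: → [0,3); WM=-1
i=1 t=3 v=9: → [3,6); WM=2
i=2 t=3 v=7: → [3,6); WM=2
i=3 t=4 v=8: → [3,7); WM=3
i=4 t=3 v=5: → [3,7); WM=3
i=5 t=2 v=1: → [0,7); WM=3
i=6 t=5 v=4: → [0,8); WM=4
i=7 t=6 v=4: → [0,9); WM=5
i=8 t=6 v=7: → [0,9); WM=5
i=9 t=9 v=1: → [9,12); WM=8
i=10 t=10 v=7: → [9,13); WM=9
i=11 t=13 v=6: → [13,16); WM=12
i=12 t=16 v=4: → [16,19); WM=15
i=13 t=17 v=7: → [16,20); WM=16
i=14 t=20 v=2: → [20,23); WM=19
i=15 t=18 v=1: → [16,23); WM=19
i=16 t=14 v=7: DROP (t<19-1); WM=19
i=17 t=21 v=4: → [16,24); WM=20
i=18 t=21 v=9: → [16,24); WM=20

16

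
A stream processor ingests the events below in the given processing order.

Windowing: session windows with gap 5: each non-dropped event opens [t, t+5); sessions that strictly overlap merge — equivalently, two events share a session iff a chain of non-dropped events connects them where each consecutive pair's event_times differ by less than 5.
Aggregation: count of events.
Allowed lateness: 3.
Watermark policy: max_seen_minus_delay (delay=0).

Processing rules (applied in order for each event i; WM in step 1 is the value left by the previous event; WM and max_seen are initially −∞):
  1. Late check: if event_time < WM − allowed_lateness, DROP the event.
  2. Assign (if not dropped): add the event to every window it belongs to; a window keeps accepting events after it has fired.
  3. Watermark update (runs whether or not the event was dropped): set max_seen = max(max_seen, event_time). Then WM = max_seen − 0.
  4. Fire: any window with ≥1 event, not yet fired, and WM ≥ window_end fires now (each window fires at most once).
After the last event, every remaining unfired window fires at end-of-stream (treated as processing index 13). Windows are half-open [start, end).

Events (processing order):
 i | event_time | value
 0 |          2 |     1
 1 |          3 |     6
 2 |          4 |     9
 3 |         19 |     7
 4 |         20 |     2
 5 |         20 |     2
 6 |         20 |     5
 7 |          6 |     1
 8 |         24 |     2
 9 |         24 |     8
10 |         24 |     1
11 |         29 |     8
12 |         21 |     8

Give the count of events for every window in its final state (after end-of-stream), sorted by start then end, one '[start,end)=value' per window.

[2,9)=3 [19,29)=7 [29,34)=1

i=0 t=2 v=1: → [2,7); WM=2
i=1 t=3 v=6: → [2,8); WM=3
i=2 t=4 v=9: → [2,9); WM=4
i=3 t=19 v=7: → [19,24); WM=19
i=4 t=20 v=2: → [19,25); WM=20
i=5 t=20 v=2: → [19,25); WM=20
i=6 t=20 v=5: → [19,25); WM=20
i=7 t=6 v=1: DROP (t<20-3); WM=20
i=8 t=24 v=2: → [19,29); WM=24
i=9 t=24 v=8: → [19,29); WM=24
i=10 t=24 v=1: → [19,29); WM=24
i=11 t=29 v=8: → [29,34); WM=29
i=12 t=21 v=8: DROP (t<29-3); WM=29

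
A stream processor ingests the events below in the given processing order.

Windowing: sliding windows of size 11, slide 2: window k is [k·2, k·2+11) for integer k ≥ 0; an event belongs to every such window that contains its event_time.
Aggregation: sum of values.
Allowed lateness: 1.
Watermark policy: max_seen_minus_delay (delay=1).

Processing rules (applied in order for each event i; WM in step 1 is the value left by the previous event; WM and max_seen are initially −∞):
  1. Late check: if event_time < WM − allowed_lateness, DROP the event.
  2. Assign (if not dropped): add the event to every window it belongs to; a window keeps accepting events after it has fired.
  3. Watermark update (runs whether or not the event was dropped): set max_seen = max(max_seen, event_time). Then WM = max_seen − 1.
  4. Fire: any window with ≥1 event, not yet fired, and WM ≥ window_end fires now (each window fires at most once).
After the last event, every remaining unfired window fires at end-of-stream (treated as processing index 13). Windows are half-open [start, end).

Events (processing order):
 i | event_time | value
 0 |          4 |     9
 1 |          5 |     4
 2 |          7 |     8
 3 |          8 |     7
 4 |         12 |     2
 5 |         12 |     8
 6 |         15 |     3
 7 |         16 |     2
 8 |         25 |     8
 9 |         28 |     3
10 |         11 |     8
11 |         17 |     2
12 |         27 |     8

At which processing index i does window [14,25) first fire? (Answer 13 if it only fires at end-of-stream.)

i=0 t=4 v=9: → [4,15),[2,13),[0,11); WM=3
i=1 t=5 v=4: → [4,15),[2,13),[0,11); WM=4
i=2 t=7 v=8: → [6,17),[4,15),[2,13),[0,11); WM=6
i=3 t=8 v=7: → [8,19),[6,17),[4,15),[2,13),[0,11); WM=7
i=4 t=12 v=2: → [12,23),[10,21),[8,19),[6,17),[4,15),[2,13); WM=11; [0,11) fires=28
i=5 t=12 v=8: → [12,23),[10,21),[8,19),[6,17),[4,15),[2,13); WM=11
i=6 t=15 v=3: → [14,25),[12,23),[10,21),[8,19),[6,17); WM=14; [2,13) fires=38
i=7 t=16 v=2: → [16,27),[14,25),[12,23),[10,21),[8,19),[6,17); WM=15; [4,15) fires=38
i=8 t=25 v=8: → [24,35),[22,33),[20,31),[18,29),[16,27); WM=24; [6,17) fires=30 [8,19) fires=22 [10,21) fires=15 [12,23) fires=15
i=9 t=28 v=3: → [28,39),[26,37),[24,35),[22,33),[20,31),[18,29); WM=27; [14,25) fires=5 [16,27) fires=10
i=10 t=11 v=8: DROP (t<27-1); WM=27
i=11 t=17 v=2: DROP (t<27-1); WM=27
i=12 t=27 v=8: → [26,37),[24,35),[22,33),[20,31),[18,29); WM=27

9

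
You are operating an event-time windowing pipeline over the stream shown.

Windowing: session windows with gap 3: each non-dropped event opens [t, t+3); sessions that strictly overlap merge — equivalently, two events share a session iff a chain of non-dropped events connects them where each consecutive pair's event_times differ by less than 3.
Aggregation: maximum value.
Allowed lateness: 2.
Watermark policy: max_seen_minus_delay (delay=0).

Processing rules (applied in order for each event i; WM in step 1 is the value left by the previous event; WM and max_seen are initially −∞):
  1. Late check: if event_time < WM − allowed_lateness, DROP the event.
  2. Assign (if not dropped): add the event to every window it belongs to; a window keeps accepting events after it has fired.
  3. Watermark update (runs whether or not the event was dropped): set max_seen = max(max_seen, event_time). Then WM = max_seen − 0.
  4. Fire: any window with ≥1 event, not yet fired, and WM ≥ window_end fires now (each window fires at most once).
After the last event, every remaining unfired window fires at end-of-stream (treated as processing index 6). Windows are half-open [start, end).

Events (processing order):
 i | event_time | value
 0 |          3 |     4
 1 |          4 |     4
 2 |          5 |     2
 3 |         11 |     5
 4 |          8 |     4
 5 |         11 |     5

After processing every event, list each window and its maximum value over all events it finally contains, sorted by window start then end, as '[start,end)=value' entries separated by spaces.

[3,8)=4 [11,14)=5

i=0 t=3 v=4: → [3,6); WM=3
i=1 t=4 v=4: → [3,7); WM=4
i=2 t=5 v=2: → [3,8); WM=5
i=3 t=11 v=5: → [11,14); WM=11
i=4 t=8 v=4: DROP (t<11-2); WM=11
i=5 t=11 v=5: → [11,14); WM=11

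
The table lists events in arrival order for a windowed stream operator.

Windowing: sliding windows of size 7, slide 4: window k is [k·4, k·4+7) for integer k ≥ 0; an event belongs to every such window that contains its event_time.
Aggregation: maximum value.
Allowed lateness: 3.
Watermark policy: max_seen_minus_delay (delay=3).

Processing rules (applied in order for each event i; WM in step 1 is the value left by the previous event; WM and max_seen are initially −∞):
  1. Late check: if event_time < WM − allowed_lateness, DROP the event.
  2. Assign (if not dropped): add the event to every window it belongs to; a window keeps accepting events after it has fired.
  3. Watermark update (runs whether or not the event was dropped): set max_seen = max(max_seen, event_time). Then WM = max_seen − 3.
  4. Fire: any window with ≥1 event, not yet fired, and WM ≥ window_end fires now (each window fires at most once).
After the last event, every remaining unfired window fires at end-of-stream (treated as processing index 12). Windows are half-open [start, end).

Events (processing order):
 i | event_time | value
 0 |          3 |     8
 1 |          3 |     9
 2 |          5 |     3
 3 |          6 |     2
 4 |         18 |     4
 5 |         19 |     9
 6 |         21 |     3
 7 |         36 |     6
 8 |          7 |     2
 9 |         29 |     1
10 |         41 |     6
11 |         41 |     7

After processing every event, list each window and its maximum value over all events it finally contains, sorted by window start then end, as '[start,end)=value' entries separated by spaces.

[0,7)=9 [4,11)=3 [12,19)=4 [16,23)=9 [20,27)=3 [32,39)=6 [36,43)=7 [40,47)=7

i=0 t=3 v=8: → [0,7); WM=0
i=1 t=3 v=9: → [0,7); WM=0
i=2 t=5 v=3: → [4,11),[0,7); WM=2
i=3 t=6 v=2: → [4,11),[0,7); WM=3
i=4 t=18 v=4: → [16,23),[12,19); WM=15; [0,7) fires=9 [4,11) fires=3
i=5 t=19 v=9: → [16,23); WM=16
i=6 t=21 v=3: → [20,27),[16,23); WM=18
i=7 t=36 v=6: → [36,43),[32,39); WM=33; [12,19) fires=4 [16,23) fires=9 [20,27) fires=3
i=8 t=7 v=2: DROP (t<33-3); WM=33
i=9 t=29 v=1: DROP (t<33-3); WM=33
i=10 t=41 v=6: → [40,47),[36,43); WM=38
i=11 t=41 v=7: → [40,47),[36,43); WM=38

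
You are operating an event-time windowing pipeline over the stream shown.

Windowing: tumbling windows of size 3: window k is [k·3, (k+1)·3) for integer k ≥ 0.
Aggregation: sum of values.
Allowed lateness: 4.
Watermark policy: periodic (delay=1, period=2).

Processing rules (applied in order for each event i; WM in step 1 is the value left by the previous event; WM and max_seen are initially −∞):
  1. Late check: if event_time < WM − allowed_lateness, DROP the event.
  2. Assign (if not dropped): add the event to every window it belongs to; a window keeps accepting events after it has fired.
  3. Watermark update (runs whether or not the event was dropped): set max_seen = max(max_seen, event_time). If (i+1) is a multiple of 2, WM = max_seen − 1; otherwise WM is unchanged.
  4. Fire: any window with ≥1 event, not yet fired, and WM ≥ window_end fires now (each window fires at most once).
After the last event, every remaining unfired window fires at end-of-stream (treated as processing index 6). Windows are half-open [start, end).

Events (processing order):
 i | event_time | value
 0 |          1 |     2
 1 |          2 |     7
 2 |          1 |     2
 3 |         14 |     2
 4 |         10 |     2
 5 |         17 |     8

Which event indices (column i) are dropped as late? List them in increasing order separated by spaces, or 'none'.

none

i=0 t=1 v=2: → [0,3); WM=−∞
i=1 t=2 v=7: → [0,3); WM=1
i=2 t=1 v=2: → [0,3); WM=1
i=3 t=14 v=2: → [12,15); WM=13; [0,3) fires=11
i=4 t=10 v=2: → [9,12); WM=13; [9,12) fires=2
i=5 t=17 v=8: → [15,18); WM=16; [12,15) fires=2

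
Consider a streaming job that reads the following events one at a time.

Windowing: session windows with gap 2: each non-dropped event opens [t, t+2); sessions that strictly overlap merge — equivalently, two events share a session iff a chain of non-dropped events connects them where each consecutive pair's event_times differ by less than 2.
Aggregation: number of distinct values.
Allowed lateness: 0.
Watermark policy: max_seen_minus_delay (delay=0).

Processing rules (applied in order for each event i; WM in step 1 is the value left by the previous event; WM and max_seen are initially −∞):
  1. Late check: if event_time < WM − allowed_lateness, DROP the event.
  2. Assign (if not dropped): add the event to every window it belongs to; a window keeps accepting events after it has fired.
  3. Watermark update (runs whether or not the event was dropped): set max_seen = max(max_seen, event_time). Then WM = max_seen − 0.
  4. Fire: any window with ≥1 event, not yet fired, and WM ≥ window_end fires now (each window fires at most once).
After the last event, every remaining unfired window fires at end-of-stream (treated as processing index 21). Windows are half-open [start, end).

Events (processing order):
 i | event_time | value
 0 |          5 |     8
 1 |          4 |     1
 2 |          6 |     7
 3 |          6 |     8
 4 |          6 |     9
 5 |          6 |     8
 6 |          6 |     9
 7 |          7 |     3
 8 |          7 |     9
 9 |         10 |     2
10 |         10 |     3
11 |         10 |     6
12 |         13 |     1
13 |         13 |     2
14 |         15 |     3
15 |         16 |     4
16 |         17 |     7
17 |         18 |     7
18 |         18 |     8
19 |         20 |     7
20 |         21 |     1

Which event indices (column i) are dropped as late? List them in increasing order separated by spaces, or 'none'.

i=0 t=5 v=8: → [5,7); WM=5
i=1 t=4 v=1: DROP (t<5-0); WM=5
i=2 t=6 v=7: → [5,8); WM=6
i=3 t=6 v=8: → [5,8); WM=6
i=4 t=6 v=9: → [5,8); WM=6
i=5 t=6 v=8: → [5,8); WM=6
i=6 t=6 v=9: → [5,8); WM=6
i=7 t=7 v=3: → [5,9); WM=7
i=8 t=7 v=9: → [5,9); WM=7
i=9 t=10 v=2: → [10,12); WM=10
i=10 t=10 v=3: → [10,12); WM=10
i=11 t=10 v=6: → [10,12); WM=10
i=12 t=13 v=1: → [13,15); WM=13
i=13 t=13 v=2: → [13,15); WM=13
i=14 t=15 v=3: → [15,17); WM=15
i=15 t=16 v=4: → [15,18); WM=16
i=16 t=17 v=7: → [15,19); WM=17
i=17 t=18 v=7: → [15,20); WM=18
i=18 t=18 v=8: → [15,20); WM=18
i=19 t=20 v=7: → [20,22); WM=20
i=20 t=21 v=1: → [20,23); WM=21

1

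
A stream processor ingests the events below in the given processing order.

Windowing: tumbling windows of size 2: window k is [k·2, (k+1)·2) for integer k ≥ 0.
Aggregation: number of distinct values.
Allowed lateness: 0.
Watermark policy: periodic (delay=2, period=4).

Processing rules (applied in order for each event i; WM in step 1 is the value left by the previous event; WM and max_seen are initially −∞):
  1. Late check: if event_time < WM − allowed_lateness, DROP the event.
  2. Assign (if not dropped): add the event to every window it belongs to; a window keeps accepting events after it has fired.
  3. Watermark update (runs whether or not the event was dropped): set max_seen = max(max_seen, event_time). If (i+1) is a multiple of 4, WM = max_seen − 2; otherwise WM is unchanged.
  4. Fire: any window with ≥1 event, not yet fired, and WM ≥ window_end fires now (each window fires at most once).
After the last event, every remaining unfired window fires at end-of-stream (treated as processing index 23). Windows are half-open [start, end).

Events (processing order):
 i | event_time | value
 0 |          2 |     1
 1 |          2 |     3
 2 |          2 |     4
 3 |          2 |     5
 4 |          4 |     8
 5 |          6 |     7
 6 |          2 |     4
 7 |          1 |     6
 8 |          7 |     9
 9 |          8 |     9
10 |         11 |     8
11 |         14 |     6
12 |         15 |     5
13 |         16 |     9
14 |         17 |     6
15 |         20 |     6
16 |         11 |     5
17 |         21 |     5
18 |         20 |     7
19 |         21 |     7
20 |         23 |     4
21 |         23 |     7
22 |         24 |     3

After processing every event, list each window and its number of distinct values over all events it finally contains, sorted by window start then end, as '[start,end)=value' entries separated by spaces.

[0,2)=1 [2,4)=4 [4,6)=1 [6,8)=2 [8,10)=1 [10,12)=1 [14,16)=2 [16,18)=2 [20,22)=3 [22,24)=2 [24,26)=1

i=0 t=2 v=1: → [2,4); WM=−∞
i=1 t=2 v=3: → [2,4); WM=−∞
i=2 t=2 v=4: → [2,4); WM=−∞
i=3 t=2 v=5: → [2,4); WM=0
i=4 t=4 v=8: → [4,6); WM=0
i=5 t=6 v=7: → [6,8); WM=0
i=6 t=2 v=4: → [2,4); WM=0
i=7 t=1 v=6: → [0,2); WM=4; [0,2) fires=1 [2,4) fires=4
i=8 t=7 v=9: → [6,8); WM=4
i=9 t=8 v=9: → [8,10); WM=4
i=10 t=11 v=8: → [10,12); WM=4
i=11 t=14 v=6: → [14,16); WM=12; [4,6) fires=1 [6,8) fires=2 [8,10) fires=1 [10,12) fires=1
i=12 t=15 v=5: → [14,16); WM=12
i=13 t=16 v=9: → [16,18); WM=12
i=14 t=17 v=6: → [16,18); WM=12
i=15 t=20 v=6: → [20,22); WM=18; [14,16) fires=2 [16,18) fires=2
i=16 t=11 v=5: DROP (t<18-0); WM=18
i=17 t=21 v=5: → [20,22); WM=18
i=18 t=20 v=7: → [20,22); WM=18
i=19 t=21 v=7: → [20,22); WM=19
i=20 t=23 v=4: → [22,24); WM=19
i=21 t=23 v=7: → [22,24); WM=19
i=22 t=24 v=3: → [24,26); WM=19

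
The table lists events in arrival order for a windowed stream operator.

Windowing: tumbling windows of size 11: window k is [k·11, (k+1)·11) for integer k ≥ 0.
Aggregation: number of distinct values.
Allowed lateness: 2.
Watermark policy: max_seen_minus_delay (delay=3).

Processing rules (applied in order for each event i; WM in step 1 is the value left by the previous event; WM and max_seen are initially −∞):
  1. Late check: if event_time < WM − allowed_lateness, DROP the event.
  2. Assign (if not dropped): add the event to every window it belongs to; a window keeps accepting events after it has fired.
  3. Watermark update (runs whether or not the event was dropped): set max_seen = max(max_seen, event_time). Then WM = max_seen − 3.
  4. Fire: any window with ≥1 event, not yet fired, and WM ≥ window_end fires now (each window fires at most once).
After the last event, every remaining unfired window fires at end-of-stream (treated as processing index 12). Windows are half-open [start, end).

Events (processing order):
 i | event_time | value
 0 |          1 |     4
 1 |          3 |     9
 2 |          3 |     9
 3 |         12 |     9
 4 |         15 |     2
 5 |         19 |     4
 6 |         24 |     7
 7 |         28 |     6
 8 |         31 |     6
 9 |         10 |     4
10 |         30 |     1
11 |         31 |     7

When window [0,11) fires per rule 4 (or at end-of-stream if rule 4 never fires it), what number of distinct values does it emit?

i=0 t=1 v=4: → [0,11); WM=-2
i=1 t=3 v=9: → [0,11); WM=0
i=2 t=3 v=9: → [0,11); WM=0
i=3 t=12 v=9: → [11,22); WM=9
i=4 t=15 v=2: → [11,22); WM=12; [0,11) fires=2
i=5 t=19 v=4: → [11,22); WM=16
i=6 t=24 v=7: → [22,33); WM=21
i=7 t=28 v=6: → [22,33); WM=25; [11,22) fires=3
i=8 t=31 v=6: → [22,33); WM=28
i=9 t=10 v=4: DROP (t<28-2); WM=28
i=10 t=30 v=1: → [22,33); WM=28
i=11 t=31 v=7: → [22,33); WM=28

2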